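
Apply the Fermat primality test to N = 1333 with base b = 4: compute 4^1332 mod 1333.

4^1 ≡ 4 (mod 1333)
4^2 ≡ 4^2 = 16 ≡ 16 (mod 1333)
4^4 ≡ 16^2 = 256 ≡ 256 (mod 1333)
4^8 ≡ 256^2 = 65536 ≡ 219 (mod 1333)
4^16 ≡ 219^2 = 47961 ≡ 1306 (mod 1333)
4^32 ≡ 1306^2 = 1705636 ≡ 729 (mod 1333)
4^64 ≡ 729^2 = 531441 ≡ 907 (mod 1333)
4^128 ≡ 907^2 = 822649 ≡ 188 (mod 1333)
4^256 ≡ 188^2 = 35344 ≡ 686 (mod 1333)
4^512 ≡ 686^2 = 470596 ≡ 47 (mod 1333)
4^1024 ≡ 47^2 = 2209 ≡ 876 (mod 1333)
1332 = 1024 + 256 + 32 + 16 + 4 in binary powers of 2.
So 4^1332 ≡ 876 · 686 · 729 · 1306 · 256 ≡ 16 (mod 1333).
Since 16 ≠ 1, base 4 is a Fermat witness: 1333 is composite.

16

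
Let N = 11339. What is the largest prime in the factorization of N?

11339 = 17 · 667
667 = 23 · 29
29 is prime.
So 11339 = 17 · 23 · 29; the largest prime factor is 29.

29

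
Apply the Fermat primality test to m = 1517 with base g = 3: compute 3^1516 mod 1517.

3^1 ≡ 3 (mod 1517)
3^2 ≡ 3^2 = 9 ≡ 9 (mod 1517)
3^4 ≡ 9^2 = 81 ≡ 81 (mod 1517)
3^8 ≡ 81^2 = 6561 ≡ 493 (mod 1517)
3^16 ≡ 493^2 = 243049 ≡ 329 (mod 1517)
3^32 ≡ 329^2 = 108241 ≡ 534 (mod 1517)
3^64 ≡ 534^2 = 285156 ≡ 1477 (mod 1517)
3^128 ≡ 1477^2 = 2181529 ≡ 83 (mod 1517)
3^256 ≡ 83^2 = 6889 ≡ 821 (mod 1517)
3^512 ≡ 821^2 = 674041 ≡ 493 (mod 1517)
3^1024 ≡ 493^2 = 243049 ≡ 329 (mod 1517)
1516 = 1024 + 256 + 128 + 64 + 32 + 8 + 4 in binary powers of 2.
So 3^1516 ≡ 329 · 821 · 83 · 1477 · 534 · 493 · 81 ≡ 81 (mod 1517).
Since 81 ≠ 1, base 3 is a Fermat witness: 1517 is composite.

81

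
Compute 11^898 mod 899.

11^1 ≡ 11 (mod 899)
11^2 ≡ 11^2 = 121 ≡ 121 (mod 899)
11^4 ≡ 121^2 = 14641 ≡ 257 (mod 899)
11^8 ≡ 257^2 = 66049 ≡ 422 (mod 899)
11^16 ≡ 422^2 = 178084 ≡ 82 (mod 899)
11^32 ≡ 82^2 = 6724 ≡ 431 (mod 899)
11^64 ≡ 431^2 = 185761 ≡ 567 (mod 899)
11^128 ≡ 567^2 = 321489 ≡ 546 (mod 899)
11^256 ≡ 546^2 = 298116 ≡ 547 (mod 899)
11^512 ≡ 547^2 = 299209 ≡ 741 (mod 899)
898 = 512 + 256 + 128 + 2 in binary powers of 2.
So 11^898 ≡ 741 · 547 · 546 · 121 ≡ 382 (mod 899).
Since 382 ≠ 1, base 11 is a Fermat witness: 899 is composite.

382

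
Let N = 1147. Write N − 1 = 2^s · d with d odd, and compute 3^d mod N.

1147 − 1 = 1146 = 2^1 · 573, so d = 573.
3^1 ≡ 3 (mod 1147)
3^2 ≡ 3^2 = 9 ≡ 9 (mod 1147)
3^4 ≡ 9^2 = 81 ≡ 81 (mod 1147)
3^8 ≡ 81^2 = 6561 ≡ 826 (mod 1147)
3^16 ≡ 826^2 = 682276 ≡ 958 (mod 1147)
3^32 ≡ 958^2 = 917764 ≡ 164 (mod 1147)
3^64 ≡ 164^2 = 26896 ≡ 515 (mod 1147)
3^128 ≡ 515^2 = 265225 ≡ 268 (mod 1147)
3^256 ≡ 268^2 = 71824 ≡ 710 (mod 1147)
3^512 ≡ 710^2 = 504100 ≡ 567 (mod 1147)
573 = 512 + 32 + 16 + 8 + 4 + 1 in binary powers of 2.
So 3^573 ≡ 567 · 164 · 958 · 826 · 81 · 3 ≡ 492 (mod 1147).
Squaring chain: 492; never reaches −1, so base 3 is a Miller–Rabin witness that 1147 is composite.

492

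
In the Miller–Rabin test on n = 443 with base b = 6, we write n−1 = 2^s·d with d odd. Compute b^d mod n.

443 − 1 = 442 = 2^1 · 221, so d = 221.
6^1 ≡ 6 (mod 443)
6^2 ≡ 6^2 = 36 ≡ 36 (mod 443)
6^4 ≡ 36^2 = 1296 ≡ 410 (mod 443)
6^8 ≡ 410^2 = 168100 ≡ 203 (mod 443)
6^16 ≡ 203^2 = 41209 ≡ 10 (mod 443)
6^32 ≡ 10^2 = 100 ≡ 100 (mod 443)
6^64 ≡ 100^2 = 10000 ≡ 254 (mod 443)
6^128 ≡ 254^2 = 64516 ≡ 281 (mod 443)
221 = 128 + 64 + 16 + 8 + 4 + 1 in binary powers of 2.
So 6^221 ≡ 281 · 254 · 10 · 203 · 410 · 6 ≡ 442 (mod 443).
Since 6^d ≡ 442 (mod 443), base 6 does not prove 443 composite.

442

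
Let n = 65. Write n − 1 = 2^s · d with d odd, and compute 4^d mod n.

4

65 − 1 = 64 = 2^6 · 1, so d = 1.
4^1 ≡ 4 (mod 65)
1 = 1 in binary powers of 2.
So 4^1 ≡ 4 ≡ 4 (mod 65).
Squaring chain: 4 → 16 → 61 → 16 → 61 → 16; never reaches −1, so base 4 is a Miller–Rabin witness that 65 is composite.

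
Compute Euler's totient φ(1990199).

Factor: 1990199 = 73 · 137 · 199.
φ(1990199) = (73−1) · (137−1) · (199−1) = 72 · 136 · 198 = 1938816.

1938816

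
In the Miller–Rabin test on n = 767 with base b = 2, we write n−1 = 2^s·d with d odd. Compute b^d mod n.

767 − 1 = 766 = 2^1 · 383, so d = 383.
2^1 ≡ 2 (mod 767)
2^2 ≡ 2^2 = 4 ≡ 4 (mod 767)
2^4 ≡ 4^2 = 16 ≡ 16 (mod 767)
2^8 ≡ 16^2 = 256 ≡ 256 (mod 767)
2^16 ≡ 256^2 = 65536 ≡ 341 (mod 767)
2^32 ≡ 341^2 = 116281 ≡ 464 (mod 767)
2^64 ≡ 464^2 = 215296 ≡ 536 (mod 767)
2^128 ≡ 536^2 = 287296 ≡ 438 (mod 767)
2^256 ≡ 438^2 = 191844 ≡ 94 (mod 767)
383 = 256 + 64 + 32 + 16 + 8 + 4 + 2 + 1 in binary powers of 2.
So 2^383 ≡ 94 · 536 · 464 · 341 · 256 · 16 · 4 · 2 ≡ 644 (mod 767).
Squaring chain: 644; never reaches −1, so base 2 is a Miller–Rabin witness that 767 is composite.

644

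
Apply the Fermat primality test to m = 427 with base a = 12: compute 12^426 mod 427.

400

12^1 ≡ 12 (mod 427)
12^2 ≡ 12^2 = 144 ≡ 144 (mod 427)
12^4 ≡ 144^2 = 20736 ≡ 240 (mod 427)
12^8 ≡ 240^2 = 57600 ≡ 382 (mod 427)
12^16 ≡ 382^2 = 145924 ≡ 317 (mod 427)
12^32 ≡ 317^2 = 100489 ≡ 144 (mod 427)
12^64 ≡ 144^2 = 20736 ≡ 240 (mod 427)
12^128 ≡ 240^2 = 57600 ≡ 382 (mod 427)
12^256 ≡ 382^2 = 145924 ≡ 317 (mod 427)
426 = 256 + 128 + 32 + 8 + 2 in binary powers of 2.
So 12^426 ≡ 317 · 382 · 144 · 382 · 144 ≡ 400 (mod 427).
Since 400 ≠ 1, base 12 is a Fermat witness: 427 is composite.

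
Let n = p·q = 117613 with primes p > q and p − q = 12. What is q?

Since p = q + 12, we have 117613 = q(q + 12), so q² + 12q − 117613 = 0.
Discriminant: 12² + 4·117613 = 144 + 470452 = 470596; √470596 = 686.
q = (−12 + 686)/2 = 337, and p = q + 12 = 349.
Check: 337 · 349 = 117613.

337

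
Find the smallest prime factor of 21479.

21479 is odd.
Digit sum 23, not divisible by 3.
Ends in 9: not divisible by 5.
7: 21479 = 7·3068 + 3
11: 21479 = 11·1952 + 7
13: 21479 = 13·1652 + 3
17: 21479 = 17·1263 + 8
19: 21479 = 19·1130 + 9
23: 21479 = 23·933 + 20
29: 21479 = 29·740 + 19
31: 21479 = 31·692 + 27
37: 21479 = 37·580 + 19
41: 21479 = 41·523 + 36
43: 21479 = 43·499 + 22
47: 21479 = 47·457

47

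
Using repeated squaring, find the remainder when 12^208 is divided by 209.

12^1 ≡ 12 (mod 209)
12^2 ≡ 12^2 = 144 ≡ 144 (mod 209)
12^4 ≡ 144^2 = 20736 ≡ 45 (mod 209)
12^8 ≡ 45^2 = 2025 ≡ 144 (mod 209)
12^16 ≡ 144^2 = 20736 ≡ 45 (mod 209)
12^32 ≡ 45^2 = 2025 ≡ 144 (mod 209)
12^64 ≡ 144^2 = 20736 ≡ 45 (mod 209)
12^128 ≡ 45^2 = 2025 ≡ 144 (mod 209)
208 = 128 + 64 + 16 in binary powers of 2.
So 12^208 ≡ 144 · 45 · 45 ≡ 45 (mod 209).
Since 45 ≠ 1, base 12 is a Fermat witness: 209 is composite.

45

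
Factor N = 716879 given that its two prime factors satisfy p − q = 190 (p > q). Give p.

Since p = q + 190, we have 716879 = q(q + 190), so q² + 190q − 716879 = 0.
Discriminant: 190² + 4·716879 = 36100 + 2867516 = 2903616; √2903616 = 1704.
q = (−190 + 1704)/2 = 757, and p = q + 190 = 947.
Check: 757 · 947 = 716879.

947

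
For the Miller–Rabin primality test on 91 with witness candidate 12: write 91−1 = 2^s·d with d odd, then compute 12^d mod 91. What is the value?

91 − 1 = 90 = 2^1 · 45, so d = 45.
12^1 ≡ 12 (mod 91)
12^2 ≡ 12^2 = 144 ≡ 53 (mod 91)
12^4 ≡ 53^2 = 2809 ≡ 79 (mod 91)
12^8 ≡ 79^2 = 6241 ≡ 53 (mod 91)
12^16 ≡ 53^2 = 2809 ≡ 79 (mod 91)
12^32 ≡ 79^2 = 6241 ≡ 53 (mod 91)
45 = 32 + 8 + 4 + 1 in binary powers of 2.
So 12^45 ≡ 53 · 53 · 79 · 12 ≡ 90 (mod 91).
Since 12^d ≡ 90 (mod 91), base 12 does not prove 91 composite.

90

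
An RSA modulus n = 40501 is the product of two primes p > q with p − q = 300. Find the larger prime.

Since p = q + 300, we have 40501 = q(q + 300), so q² + 300q − 40501 = 0.
Discriminant: 300² + 4·40501 = 90000 + 162004 = 252004; √252004 = 502.
q = (−300 + 502)/2 = 101, and p = q + 300 = 401.
Check: 101 · 401 = 40501.

401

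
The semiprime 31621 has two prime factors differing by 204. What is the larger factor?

Since p = q + 204, we have 31621 = q(q + 204), so q² + 204q − 31621 = 0.
Discriminant: 204² + 4·31621 = 41616 + 126484 = 168100; √168100 = 410.
q = (−204 + 410)/2 = 103, and p = q + 204 = 307.
Check: 103 · 307 = 31621.

307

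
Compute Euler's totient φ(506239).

483840

Factor: 506239 = 43 · 61 · 193.
φ(506239) = (43−1) · (61−1) · (193−1) = 42 · 60 · 192 = 483840.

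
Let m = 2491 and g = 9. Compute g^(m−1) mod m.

9^1 ≡ 9 (mod 2491)
9^2 ≡ 9^2 = 81 ≡ 81 (mod 2491)
9^4 ≡ 81^2 = 6561 ≡ 1579 (mod 2491)
9^8 ≡ 1579^2 = 2493241 ≡ 2241 (mod 2491)
9^16 ≡ 2241^2 = 5022081 ≡ 225 (mod 2491)
9^32 ≡ 225^2 = 50625 ≡ 805 (mod 2491)
9^64 ≡ 805^2 = 648025 ≡ 365 (mod 2491)
9^128 ≡ 365^2 = 133225 ≡ 1202 (mod 2491)
9^256 ≡ 1202^2 = 1444804 ≡ 24 (mod 2491)
9^512 ≡ 24^2 = 576 ≡ 576 (mod 2491)
9^1024 ≡ 576^2 = 331776 ≡ 473 (mod 2491)
9^2048 ≡ 473^2 = 223729 ≡ 2030 (mod 2491)
2490 = 2048 + 256 + 128 + 32 + 16 + 8 + 2 in binary powers of 2.
So 9^2490 ≡ 2030 · 24 · 1202 · 805 · 225 · 2241 · 81 ≡ 811 (mod 2491).
Since 811 ≠ 1, base 9 is a Fermat witness: 2491 is composite.

811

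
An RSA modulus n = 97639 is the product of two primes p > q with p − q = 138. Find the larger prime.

389

Since p = q + 138, we have 97639 = q(q + 138), so q² + 138q − 97639 = 0.
Discriminant: 138² + 4·97639 = 19044 + 390556 = 409600; √409600 = 640.
q = (−138 + 640)/2 = 251, and p = q + 138 = 389.
Check: 251 · 389 = 97639.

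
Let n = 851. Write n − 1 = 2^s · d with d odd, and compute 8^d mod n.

851 − 1 = 850 = 2^1 · 425, so d = 425.
8^1 ≡ 8 (mod 851)
8^2 ≡ 8^2 = 64 ≡ 64 (mod 851)
8^4 ≡ 64^2 = 4096 ≡ 692 (mod 851)
8^8 ≡ 692^2 = 478864 ≡ 602 (mod 851)
8^16 ≡ 602^2 = 362404 ≡ 729 (mod 851)
8^32 ≡ 729^2 = 531441 ≡ 417 (mod 851)
8^64 ≡ 417^2 = 173889 ≡ 285 (mod 851)
8^128 ≡ 285^2 = 81225 ≡ 380 (mod 851)
8^256 ≡ 380^2 = 144400 ≡ 581 (mod 851)
425 = 256 + 128 + 32 + 8 + 1 in binary powers of 2.
So 8^425 ≡ 581 · 380 · 417 · 602 · 8 ≡ 541 (mod 851).
Squaring chain: 541; never reaches −1, so base 8 is a Miller–Rabin witness that 851 is composite.

541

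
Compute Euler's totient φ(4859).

4704

Factor: 4859 = 43 · 113.
φ(4859) = (43−1) · (113−1) = 42 · 112 = 4704.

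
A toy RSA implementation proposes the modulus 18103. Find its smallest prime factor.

18103 is odd.
Digit sum 13, not divisible by 3.
Ends in 3: not divisible by 5.
7: 18103 = 7·2586 + 1
11: 18103 = 11·1645 + 8
13: 18103 = 13·1392 + 7
17: 18103 = 17·1064 + 15
19: 18103 = 19·952 + 15
23: 18103 = 23·787 + 2
29: 18103 = 29·624 + 7
31: 18103 = 31·583 + 30
37: 18103 = 37·489 + 10
41: 18103 = 41·441 + 22
43: 18103 = 43·421

43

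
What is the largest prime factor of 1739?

47

1739 = 37 · 47
47 is prime.
So 1739 = 37 · 47; the largest prime factor is 47.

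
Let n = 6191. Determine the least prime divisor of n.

6191 is odd.
Digit sum 17, not divisible by 3.
Ends in 1: not divisible by 5.
7: 6191 = 7·884 + 3
11: 6191 = 11·562 + 9
13: 6191 = 13·476 + 3
17: 6191 = 17·364 + 3
19: 6191 = 19·325 + 16
23: 6191 = 23·269 + 4
29: 6191 = 29·213 + 14
31: 6191 = 31·199 + 22
37: 6191 = 37·167 + 12
41: 6191 = 41·151

41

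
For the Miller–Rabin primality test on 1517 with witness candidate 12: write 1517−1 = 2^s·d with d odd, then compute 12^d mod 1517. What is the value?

345

1517 − 1 = 1516 = 2^2 · 379, so d = 379.
12^1 ≡ 12 (mod 1517)
12^2 ≡ 12^2 = 144 ≡ 144 (mod 1517)
12^4 ≡ 144^2 = 20736 ≡ 1015 (mod 1517)
12^8 ≡ 1015^2 = 1030225 ≡ 182 (mod 1517)
12^16 ≡ 182^2 = 33124 ≡ 1267 (mod 1517)
12^32 ≡ 1267^2 = 1605289 ≡ 303 (mod 1517)
12^64 ≡ 303^2 = 91809 ≡ 789 (mod 1517)
12^128 ≡ 789^2 = 622521 ≡ 551 (mod 1517)
12^256 ≡ 551^2 = 303601 ≡ 201 (mod 1517)
379 = 256 + 64 + 32 + 16 + 8 + 2 + 1 in binary powers of 2.
So 12^379 ≡ 201 · 789 · 303 · 1267 · 182 · 144 · 12 ≡ 345 (mod 1517).
Squaring chain: 345 → 699; never reaches −1, so base 12 is a Miller–Rabin witness that 1517 is composite.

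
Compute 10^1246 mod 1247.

10^1 ≡ 10 (mod 1247)
10^2 ≡ 10^2 = 100 ≡ 100 (mod 1247)
10^4 ≡ 100^2 = 10000 ≡ 24 (mod 1247)
10^8 ≡ 24^2 = 576 ≡ 576 (mod 1247)
10^16 ≡ 576^2 = 331776 ≡ 74 (mod 1247)
10^32 ≡ 74^2 = 5476 ≡ 488 (mod 1247)
10^64 ≡ 488^2 = 238144 ≡ 1214 (mod 1247)
10^128 ≡ 1214^2 = 1473796 ≡ 1089 (mod 1247)
10^256 ≡ 1089^2 = 1185921 ≡ 24 (mod 1247)
10^512 ≡ 24^2 = 576 ≡ 576 (mod 1247)
10^1024 ≡ 576^2 = 331776 ≡ 74 (mod 1247)
1246 = 1024 + 128 + 64 + 16 + 8 + 4 + 2 in binary powers of 2.
So 10^1246 ≡ 74 · 1089 · 1214 · 74 · 576 · 24 · 100 ≡ 608 (mod 1247).
Since 608 ≠ 1, base 10 is a Fermat witness: 1247 is composite.

608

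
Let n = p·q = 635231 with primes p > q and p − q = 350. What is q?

641

Since p = q + 350, we have 635231 = q(q + 350), so q² + 350q − 635231 = 0.
Discriminant: 350² + 4·635231 = 122500 + 2540924 = 2663424; √2663424 = 1632.
q = (−350 + 1632)/2 = 641, and p = q + 350 = 991.
Check: 641 · 991 = 635231.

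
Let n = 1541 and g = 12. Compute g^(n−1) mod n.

12^1 ≡ 12 (mod 1541)
12^2 ≡ 12^2 = 144 ≡ 144 (mod 1541)
12^4 ≡ 144^2 = 20736 ≡ 703 (mod 1541)
12^8 ≡ 703^2 = 494209 ≡ 1089 (mod 1541)
12^16 ≡ 1089^2 = 1185921 ≡ 892 (mod 1541)
12^32 ≡ 892^2 = 795664 ≡ 508 (mod 1541)
12^64 ≡ 508^2 = 258064 ≡ 717 (mod 1541)
12^128 ≡ 717^2 = 514089 ≡ 936 (mod 1541)
12^256 ≡ 936^2 = 876096 ≡ 808 (mod 1541)
12^512 ≡ 808^2 = 652864 ≡ 1021 (mod 1541)
12^1024 ≡ 1021^2 = 1042441 ≡ 725 (mod 1541)
1540 = 1024 + 512 + 4 in binary powers of 2.
So 12^1540 ≡ 725 · 1021 · 703 ≡ 967 (mod 1541).
Since 967 ≠ 1, base 12 is a Fermat witness: 1541 is composite.

967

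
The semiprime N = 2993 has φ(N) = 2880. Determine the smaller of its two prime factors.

φ(n) = (p−1)(q−1) = n − (p+q) + 1, so p + q = 2993 − 2880 + 1 = 114.
p and q are the roots of t² − 114t + 2993 = 0.
Discriminant: 114² − 4·2993 = 12996 − 11972 = 1024; √1024 = 32.
q = (114 − 32)/2 = 41, p = (114 + 32)/2 = 73.
Check: 41 · 73 = 2993.

41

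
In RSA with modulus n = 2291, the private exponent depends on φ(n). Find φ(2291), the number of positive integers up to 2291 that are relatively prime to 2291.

2184

Factor: 2291 = 29 · 79.
φ(2291) = (29−1) · (79−1) = 28 · 78 = 2184.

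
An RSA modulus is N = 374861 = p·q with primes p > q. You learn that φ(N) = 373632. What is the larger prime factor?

673

φ(n) = (p−1)(q−1) = n − (p+q) + 1, so p + q = 374861 − 373632 + 1 = 1230.
p and q are the roots of t² − 1230t + 374861 = 0.
Discriminant: 1230² − 4·374861 = 1512900 − 1499444 = 13456; √13456 = 116.
q = (1230 − 116)/2 = 557, p = (1230 + 116)/2 = 673.
Check: 557 · 673 = 374861.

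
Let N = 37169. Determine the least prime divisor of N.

37169 is odd.
Digit sum 26, not divisible by 3.
Ends in 9: not divisible by 5.
7: 37169 = 7·5309 + 6
11: 37169 = 11·3379

11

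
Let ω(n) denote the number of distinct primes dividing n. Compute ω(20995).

4

20995 = 5 · 4199
4199 = 13 · 323
323 = 17 · 19
20995 = 5 · 13 · 17 · 19, which has 4 distinct prime factors.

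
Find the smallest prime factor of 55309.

19

55309 is odd.
Digit sum 22, not divisible by 3.
Ends in 9: not divisible by 5.
7: 55309 = 7·7901 + 2
11: 55309 = 11·5028 + 1
13: 55309 = 13·4254 + 7
17: 55309 = 17·3253 + 8
19: 55309 = 19·2911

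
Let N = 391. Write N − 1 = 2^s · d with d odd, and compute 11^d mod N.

107

391 − 1 = 390 = 2^1 · 195, so d = 195.
11^1 ≡ 11 (mod 391)
11^2 ≡ 11^2 = 121 ≡ 121 (mod 391)
11^4 ≡ 121^2 = 14641 ≡ 174 (mod 391)
11^8 ≡ 174^2 = 30276 ≡ 169 (mod 391)
11^16 ≡ 169^2 = 28561 ≡ 18 (mod 391)
11^32 ≡ 18^2 = 324 ≡ 324 (mod 391)
11^64 ≡ 324^2 = 104976 ≡ 188 (mod 391)
11^128 ≡ 188^2 = 35344 ≡ 154 (mod 391)
195 = 128 + 64 + 2 + 1 in binary powers of 2.
So 11^195 ≡ 154 · 188 · 121 · 11 ≡ 107 (mod 391).
Squaring chain: 107; never reaches −1, so base 11 is a Miller–Rabin witness that 391 is composite.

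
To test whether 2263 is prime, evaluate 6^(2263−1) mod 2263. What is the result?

2109

6^1 ≡ 6 (mod 2263)
6^2 ≡ 6^2 = 36 ≡ 36 (mod 2263)
6^4 ≡ 36^2 = 1296 ≡ 1296 (mod 2263)
6^8 ≡ 1296^2 = 1679616 ≡ 470 (mod 2263)
6^16 ≡ 470^2 = 220900 ≡ 1389 (mod 2263)
6^32 ≡ 1389^2 = 1929321 ≡ 1245 (mod 2263)
6^64 ≡ 1245^2 = 1550025 ≡ 2133 (mod 2263)
6^128 ≡ 2133^2 = 4549689 ≡ 1059 (mod 2263)
6^256 ≡ 1059^2 = 1121481 ≡ 1296 (mod 2263)
6^512 ≡ 1296^2 = 1679616 ≡ 470 (mod 2263)
6^1024 ≡ 470^2 = 220900 ≡ 1389 (mod 2263)
6^2048 ≡ 1389^2 = 1929321 ≡ 1245 (mod 2263)
2262 = 2048 + 128 + 64 + 16 + 4 + 2 in binary powers of 2.
So 6^2262 ≡ 1245 · 1059 · 2133 · 1389 · 1296 · 36 ≡ 2109 (mod 2263).
Since 2109 ≠ 1, base 6 is a Fermat witness: 2263 is composite.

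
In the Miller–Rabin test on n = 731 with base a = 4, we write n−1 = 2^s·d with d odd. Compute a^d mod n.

731 − 1 = 730 = 2^1 · 365, so d = 365.
4^1 ≡ 4 (mod 731)
4^2 ≡ 4^2 = 16 ≡ 16 (mod 731)
4^4 ≡ 16^2 = 256 ≡ 256 (mod 731)
4^8 ≡ 256^2 = 65536 ≡ 477 (mod 731)
4^16 ≡ 477^2 = 227529 ≡ 188 (mod 731)
4^32 ≡ 188^2 = 35344 ≡ 256 (mod 731)
4^64 ≡ 256^2 = 65536 ≡ 477 (mod 731)
4^128 ≡ 477^2 = 227529 ≡ 188 (mod 731)
4^256 ≡ 188^2 = 35344 ≡ 256 (mod 731)
365 = 256 + 64 + 32 + 8 + 4 + 1 in binary powers of 2.
So 4^365 ≡ 256 · 477 · 256 · 477 · 256 · 4 ≡ 4 (mod 731).
Squaring chain: 4; never reaches −1, so base 4 is a Miller–Rabin witness that 731 is composite.

4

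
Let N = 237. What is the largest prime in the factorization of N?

237 = 3 · 79
79 is prime.
So 237 = 3 · 79; the largest prime factor is 79.

79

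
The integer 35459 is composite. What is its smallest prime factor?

59

35459 is odd.
Digit sum 26, not divisible by 3.
Ends in 9: not divisible by 5.
7: 35459 = 7·5065 + 4
11: 35459 = 11·3223 + 6
13: 35459 = 13·2727 + 8
17: 35459 = 17·2085 + 14
19: 35459 = 19·1866 + 5
23: 35459 = 23·1541 + 16
29: 35459 = 29·1222 + 21
31: 35459 = 31·1143 + 26
37: 35459 = 37·958 + 13
41: 35459 = 41·864 + 35
43: 35459 = 43·824 + 27
47: 35459 = 47·754 + 21
53: 35459 = 53·669 + 2
59: 35459 = 59·601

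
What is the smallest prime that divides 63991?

89

63991 is odd.
Digit sum 28, not divisible by 3.
Ends in 1: not divisible by 5.
7: 63991 = 7·9141 + 4
11: 63991 = 11·5817 + 4
13: 63991 = 13·4922 + 5
17: 63991 = 17·3764 + 3
19: 63991 = 19·3367 + 18
23: 63991 = 23·2782 + 5
29: 63991 = 29·2206 + 17
31: 63991 = 31·2064 + 7
37: 63991 = 37·1729 + 18
41: 63991 = 41·1560 + 31
43: 63991 = 43·1488 + 7
47: 63991 = 47·1361 + 24
53: 63991 = 53·1207 + 20
59: 63991 = 59·1084 + 35
61: 63991 = 61·1049 + 2
67: 63991 = 67·955 + 6
71: 63991 = 71·901 + 20
73: 63991 = 73·876 + 43
79: 63991 = 79·810 + 1
83: 63991 = 83·770 + 81
89: 63991 = 89·719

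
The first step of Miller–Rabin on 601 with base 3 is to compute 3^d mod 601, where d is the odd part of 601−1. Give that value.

1

601 − 1 = 600 = 2^3 · 75, so d = 75.
3^1 ≡ 3 (mod 601)
3^2 ≡ 3^2 = 9 ≡ 9 (mod 601)
3^4 ≡ 9^2 = 81 ≡ 81 (mod 601)
3^8 ≡ 81^2 = 6561 ≡ 551 (mod 601)
3^16 ≡ 551^2 = 303601 ≡ 96 (mod 601)
3^32 ≡ 96^2 = 9216 ≡ 201 (mod 601)
3^64 ≡ 201^2 = 40401 ≡ 134 (mod 601)
75 = 64 + 8 + 2 + 1 in binary powers of 2.
So 3^75 ≡ 134 · 551 · 9 · 3 ≡ 1 (mod 601).
Since 3^d ≡ 1 (mod 601), base 3 does not prove 601 composite.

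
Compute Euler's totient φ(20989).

Factor: 20989 = 139 · 151.
φ(20989) = (139−1) · (151−1) = 138 · 150 = 20700.

20700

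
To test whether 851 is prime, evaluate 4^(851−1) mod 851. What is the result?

478

4^1 ≡ 4 (mod 851)
4^2 ≡ 4^2 = 16 ≡ 16 (mod 851)
4^4 ≡ 16^2 = 256 ≡ 256 (mod 851)
4^8 ≡ 256^2 = 65536 ≡ 9 (mod 851)
4^16 ≡ 9^2 = 81 ≡ 81 (mod 851)
4^32 ≡ 81^2 = 6561 ≡ 604 (mod 851)
4^64 ≡ 604^2 = 364816 ≡ 588 (mod 851)
4^128 ≡ 588^2 = 345744 ≡ 238 (mod 851)
4^256 ≡ 238^2 = 56644 ≡ 478 (mod 851)
4^512 ≡ 478^2 = 228484 ≡ 416 (mod 851)
850 = 512 + 256 + 64 + 16 + 2 in binary powers of 2.
So 4^850 ≡ 416 · 478 · 588 · 81 · 16 ≡ 478 (mod 851).
Since 478 ≠ 1, base 4 is a Fermat witness: 851 is composite.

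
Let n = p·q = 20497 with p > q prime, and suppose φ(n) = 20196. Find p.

φ(n) = (p−1)(q−1) = n − (p+q) + 1, so p + q = 20497 − 20196 + 1 = 302.
p and q are the roots of t² − 302t + 20497 = 0.
Discriminant: 302² − 4·20497 = 91204 − 81988 = 9216; √9216 = 96.
q = (302 − 96)/2 = 103, p = (302 + 96)/2 = 199.
Check: 103 · 199 = 20497.

199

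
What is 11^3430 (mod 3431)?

11^1 ≡ 11 (mod 3431)
11^2 ≡ 11^2 = 121 ≡ 121 (mod 3431)
11^4 ≡ 121^2 = 14641 ≡ 917 (mod 3431)
11^8 ≡ 917^2 = 840889 ≡ 294 (mod 3431)
11^16 ≡ 294^2 = 86436 ≡ 661 (mod 3431)
11^32 ≡ 661^2 = 436921 ≡ 1184 (mod 3431)
11^64 ≡ 1184^2 = 1401856 ≡ 2008 (mod 3431)
11^128 ≡ 2008^2 = 4032064 ≡ 639 (mod 3431)
11^256 ≡ 639^2 = 408321 ≡ 32 (mod 3431)
11^512 ≡ 32^2 = 1024 ≡ 1024 (mod 3431)
11^1024 ≡ 1024^2 = 1048576 ≡ 2121 (mod 3431)
11^2048 ≡ 2121^2 = 4498641 ≡ 600 (mod 3431)
3430 = 2048 + 1024 + 256 + 64 + 32 + 4 + 2 in binary powers of 2.
So 11^3430 ≡ 600 · 2121 · 32 · 2008 · 1184 · 917 · 121 ≡ 1583 (mod 3431).
Since 1583 ≠ 1, base 11 is a Fermat witness: 3431 is composite.

1583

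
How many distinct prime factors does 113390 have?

113390 = 2 · 56695
56695 = 5 · 11339
11339 = 17 · 667
667 = 23 · 29
113390 = 2 · 5 · 17 · 23 · 29, which has 5 distinct prime factors.

5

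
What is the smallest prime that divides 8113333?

83

8113333 is odd.
Digit sum 22, not divisible by 3.
Ends in 3: not divisible by 5.
7: 8113333 = 7·1159047 + 4
11: 8113333 = 11·737575 + 8
13: 8113333 = 13·624102 + 7
17: 8113333 = 17·477254 + 15
19: 8113333 = 19·427017 + 10
23: 8113333 = 23·352753 + 14
29: 8113333 = 29·279770 + 3
31: 8113333 = 31·261720 + 13
37: 8113333 = 37·219279 + 10
41: 8113333 = 41·197886 + 7
43: 8113333 = 43·188682 + 7
47: 8113333 = 47·172624 + 5
53: 8113333 = 53·153081 + 40
59: 8113333 = 59·137514 + 7
61: 8113333 = 61·133005 + 28
67: 8113333 = 67·121094 + 35
71: 8113333 = 71·114272 + 21
73: 8113333 = 73·111141 + 40
79: 8113333 = 79·102700 + 33
83: 8113333 = 83·97751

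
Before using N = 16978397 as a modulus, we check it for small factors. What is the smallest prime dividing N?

83

16978397 is odd.
Digit sum 50, not divisible by 3.
Ends in 7: not divisible by 5.
7: 16978397 = 7·2425485 + 2
11: 16978397 = 11·1543490 + 7
13: 16978397 = 13·1306030 + 7
17: 16978397 = 17·998729 + 4
19: 16978397 = 19·893599 + 16
23: 16978397 = 23·738191 + 4
29: 16978397 = 29·585461 + 28
31: 16978397 = 31·547690 + 7
37: 16978397 = 37·458875 + 22
41: 16978397 = 41·414107 + 10
43: 16978397 = 43·394846 + 19
47: 16978397 = 47·361242 + 23
53: 16978397 = 53·320347 + 6
59: 16978397 = 59·287769 + 26
61: 16978397 = 61·278334 + 23
67: 16978397 = 67·253408 + 61
71: 16978397 = 71·239132 + 25
73: 16978397 = 73·232580 + 57
79: 16978397 = 79·214916 + 33
83: 16978397 = 83·204559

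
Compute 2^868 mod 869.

2^1 ≡ 2 (mod 869)
2^2 ≡ 2^2 = 4 ≡ 4 (mod 869)
2^4 ≡ 4^2 = 16 ≡ 16 (mod 869)
2^8 ≡ 16^2 = 256 ≡ 256 (mod 869)
2^16 ≡ 256^2 = 65536 ≡ 361 (mod 869)
2^32 ≡ 361^2 = 130321 ≡ 840 (mod 869)
2^64 ≡ 840^2 = 705600 ≡ 841 (mod 869)
2^128 ≡ 841^2 = 707281 ≡ 784 (mod 869)
2^256 ≡ 784^2 = 614656 ≡ 273 (mod 869)
2^512 ≡ 273^2 = 74529 ≡ 664 (mod 869)
868 = 512 + 256 + 64 + 32 + 4 in binary powers of 2.
So 2^868 ≡ 664 · 273 · 841 · 840 · 16 ≡ 234 (mod 869).
Since 234 ≠ 1, base 2 is a Fermat witness: 869 is composite.

234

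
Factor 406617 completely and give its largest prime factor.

406617 = 3 · 135539
135539 = 23 · 5893
5893 = 71 · 83
83 is prime.
So 406617 = 3 · 23 · 71 · 83; the largest prime factor is 83.

83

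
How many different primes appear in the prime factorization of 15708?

15708 = 2^2 · 3927
3927 = 3 · 1309
1309 = 7 · 187
187 = 11 · 17
15708 = 2^2 · 3 · 7 · 11 · 17, which has 5 distinct prime factors.

5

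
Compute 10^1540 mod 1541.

1243

10^1 ≡ 10 (mod 1541)
10^2 ≡ 10^2 = 100 ≡ 100 (mod 1541)
10^4 ≡ 100^2 = 10000 ≡ 754 (mod 1541)
10^8 ≡ 754^2 = 568516 ≡ 1428 (mod 1541)
10^16 ≡ 1428^2 = 2039184 ≡ 441 (mod 1541)
10^32 ≡ 441^2 = 194481 ≡ 315 (mod 1541)
10^64 ≡ 315^2 = 99225 ≡ 601 (mod 1541)
10^128 ≡ 601^2 = 361201 ≡ 607 (mod 1541)
10^256 ≡ 607^2 = 368449 ≡ 150 (mod 1541)
10^512 ≡ 150^2 = 22500 ≡ 926 (mod 1541)
10^1024 ≡ 926^2 = 857476 ≡ 680 (mod 1541)
1540 = 1024 + 512 + 4 in binary powers of 2.
So 10^1540 ≡ 680 · 926 · 754 ≡ 1243 (mod 1541).
Since 1243 ≠ 1, base 10 is a Fermat witness: 1541 is composite.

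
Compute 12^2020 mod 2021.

12^1 ≡ 12 (mod 2021)
12^2 ≡ 12^2 = 144 ≡ 144 (mod 2021)
12^4 ≡ 144^2 = 20736 ≡ 526 (mod 2021)
12^8 ≡ 526^2 = 276676 ≡ 1820 (mod 2021)
12^16 ≡ 1820^2 = 3312400 ≡ 2002 (mod 2021)
12^32 ≡ 2002^2 = 4008004 ≡ 361 (mod 2021)
12^64 ≡ 361^2 = 130321 ≡ 977 (mod 2021)
12^128 ≡ 977^2 = 954529 ≡ 617 (mod 2021)
12^256 ≡ 617^2 = 380689 ≡ 741 (mod 2021)
12^512 ≡ 741^2 = 549081 ≡ 1390 (mod 2021)
12^1024 ≡ 1390^2 = 1932100 ≡ 24 (mod 2021)
2020 = 1024 + 512 + 256 + 128 + 64 + 32 + 4 in binary powers of 2.
So 12^2020 ≡ 24 · 1390 · 741 · 617 · 977 · 361 · 526 ≡ 397 (mod 2021).
Since 397 ≠ 1, base 12 is a Fermat witness: 2021 is composite.

397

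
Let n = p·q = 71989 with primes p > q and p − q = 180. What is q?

Since p = q + 180, we have 71989 = q(q + 180), so q² + 180q − 71989 = 0.
Discriminant: 180² + 4·71989 = 32400 + 287956 = 320356; √320356 = 566.
q = (−180 + 566)/2 = 193, and p = q + 180 = 373.
Check: 193 · 373 = 71989.

193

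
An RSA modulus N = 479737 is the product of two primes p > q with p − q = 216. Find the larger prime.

809

Since p = q + 216, we have 479737 = q(q + 216), so q² + 216q − 479737 = 0.
Discriminant: 216² + 4·479737 = 46656 + 1918948 = 1965604; √1965604 = 1402.
q = (−216 + 1402)/2 = 593, and p = q + 216 = 809.
Check: 593 · 809 = 479737.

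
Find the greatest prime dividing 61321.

61321 = 13 · 4717
4717 = 53 · 89
89 is prime.
So 61321 = 13 · 53 · 89; the largest prime factor is 89.

89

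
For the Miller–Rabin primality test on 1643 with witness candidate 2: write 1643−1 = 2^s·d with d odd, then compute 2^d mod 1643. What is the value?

622

1643 − 1 = 1642 = 2^1 · 821, so d = 821.
2^1 ≡ 2 (mod 1643)
2^2 ≡ 2^2 = 4 ≡ 4 (mod 1643)
2^4 ≡ 4^2 = 16 ≡ 16 (mod 1643)
2^8 ≡ 16^2 = 256 ≡ 256 (mod 1643)
2^16 ≡ 256^2 = 65536 ≡ 1459 (mod 1643)
2^32 ≡ 1459^2 = 2128681 ≡ 996 (mod 1643)
2^64 ≡ 996^2 = 992016 ≡ 1287 (mod 1643)
2^128 ≡ 1287^2 = 1656369 ≡ 225 (mod 1643)
2^256 ≡ 225^2 = 50625 ≡ 1335 (mod 1643)
2^512 ≡ 1335^2 = 1782225 ≡ 1213 (mod 1643)
821 = 512 + 256 + 32 + 16 + 4 + 1 in binary powers of 2.
So 2^821 ≡ 1213 · 1335 · 996 · 1459 · 16 · 2 ≡ 622 (mod 1643).
Squaring chain: 622; never reaches −1, so base 2 is a Miller–Rabin witness that 1643 is composite.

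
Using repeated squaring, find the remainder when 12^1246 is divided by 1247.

12^1 ≡ 12 (mod 1247)
12^2 ≡ 12^2 = 144 ≡ 144 (mod 1247)
12^4 ≡ 144^2 = 20736 ≡ 784 (mod 1247)
12^8 ≡ 784^2 = 614656 ≡ 1132 (mod 1247)
12^16 ≡ 1132^2 = 1281424 ≡ 755 (mod 1247)
12^32 ≡ 755^2 = 570025 ≡ 146 (mod 1247)
12^64 ≡ 146^2 = 21316 ≡ 117 (mod 1247)
12^128 ≡ 117^2 = 13689 ≡ 1219 (mod 1247)
12^256 ≡ 1219^2 = 1485961 ≡ 784 (mod 1247)
12^512 ≡ 784^2 = 614656 ≡ 1132 (mod 1247)
12^1024 ≡ 1132^2 = 1281424 ≡ 755 (mod 1247)
1246 = 1024 + 128 + 64 + 16 + 8 + 4 + 2 in binary powers of 2.
So 12^1246 ≡ 755 · 1219 · 117 · 755 · 1132 · 784 · 144 ≡ 608 (mod 1247).
Since 608 ≠ 1, base 12 is a Fermat witness: 1247 is composite.

608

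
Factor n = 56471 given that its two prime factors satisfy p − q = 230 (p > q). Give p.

Since p = q + 230, we have 56471 = q(q + 230), so q² + 230q − 56471 = 0.
Discriminant: 230² + 4·56471 = 52900 + 225884 = 278784; √278784 = 528.
q = (−230 + 528)/2 = 149, and p = q + 230 = 379.
Check: 149 · 379 = 56471.

379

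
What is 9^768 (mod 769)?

9^1 ≡ 9 (mod 769)
9^2 ≡ 9^2 = 81 ≡ 81 (mod 769)
9^4 ≡ 81^2 = 6561 ≡ 409 (mod 769)
9^8 ≡ 409^2 = 167281 ≡ 408 (mod 769)
9^16 ≡ 408^2 = 166464 ≡ 360 (mod 769)
9^32 ≡ 360^2 = 129600 ≡ 408 (mod 769)
9^64 ≡ 408^2 = 166464 ≡ 360 (mod 769)
9^128 ≡ 360^2 = 129600 ≡ 408 (mod 769)
9^256 ≡ 408^2 = 166464 ≡ 360 (mod 769)
9^512 ≡ 360^2 = 129600 ≡ 408 (mod 769)
768 = 512 + 256 in binary powers of 2.
So 9^768 ≡ 408 · 360 ≡ 1 (mod 769).
Since the result is 1, base 9 gives no evidence that 769 is composite.

1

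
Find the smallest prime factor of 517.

517 is odd.
Digit sum 13, not divisible by 3.
Ends in 7: not divisible by 5.
7: 517 = 7·73 + 6
11: 517 = 11·47

11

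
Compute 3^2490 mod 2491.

3^1 ≡ 3 (mod 2491)
3^2 ≡ 3^2 = 9 ≡ 9 (mod 2491)
3^4 ≡ 9^2 = 81 ≡ 81 (mod 2491)
3^8 ≡ 81^2 = 6561 ≡ 1579 (mod 2491)
3^16 ≡ 1579^2 = 2493241 ≡ 2241 (mod 2491)
3^32 ≡ 2241^2 = 5022081 ≡ 225 (mod 2491)
3^64 ≡ 225^2 = 50625 ≡ 805 (mod 2491)
3^128 ≡ 805^2 = 648025 ≡ 365 (mod 2491)
3^256 ≡ 365^2 = 133225 ≡ 1202 (mod 2491)
3^512 ≡ 1202^2 = 1444804 ≡ 24 (mod 2491)
3^1024 ≡ 24^2 = 576 ≡ 576 (mod 2491)
3^2048 ≡ 576^2 = 331776 ≡ 473 (mod 2491)
2490 = 2048 + 256 + 128 + 32 + 16 + 8 + 2 in binary powers of 2.
So 3^2490 ≡ 473 · 1202 · 365 · 225 · 2241 · 1579 · 9 ≡ 1011 (mod 2491).
Since 1011 ≠ 1, base 3 is a Fermat witness: 2491 is composite.

1011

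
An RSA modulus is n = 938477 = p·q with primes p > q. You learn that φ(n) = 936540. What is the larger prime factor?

991

φ(n) = (p−1)(q−1) = n − (p+q) + 1, so p + q = 938477 − 936540 + 1 = 1938.
p and q are the roots of t² − 1938t + 938477 = 0.
Discriminant: 1938² − 4·938477 = 3755844 − 3753908 = 1936; √1936 = 44.
q = (1938 − 44)/2 = 947, p = (1938 + 44)/2 = 991.
Check: 947 · 991 = 938477.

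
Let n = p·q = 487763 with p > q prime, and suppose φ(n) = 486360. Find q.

φ(n) = (p−1)(q−1) = n − (p+q) + 1, so p + q = 487763 − 486360 + 1 = 1404.
p and q are the roots of t² − 1404t + 487763 = 0.
Discriminant: 1404² − 4·487763 = 1971216 − 1951052 = 20164; √20164 = 142.
q = (1404 − 142)/2 = 631, p = (1404 + 142)/2 = 773.
Check: 631 · 773 = 487763.

631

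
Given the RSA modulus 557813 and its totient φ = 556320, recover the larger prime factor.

761

φ(n) = (p−1)(q−1) = n − (p+q) + 1, so p + q = 557813 − 556320 + 1 = 1494.
p and q are the roots of t² − 1494t + 557813 = 0.
Discriminant: 1494² − 4·557813 = 2232036 − 2231252 = 784; √784 = 28.
q = (1494 − 28)/2 = 733, p = (1494 + 28)/2 = 761.
Check: 733 · 761 = 557813.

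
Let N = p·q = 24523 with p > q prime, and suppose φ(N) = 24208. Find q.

φ(n) = (p−1)(q−1) = n − (p+q) + 1, so p + q = 24523 − 24208 + 1 = 316.
p and q are the roots of t² − 316t + 24523 = 0.
Discriminant: 316² − 4·24523 = 99856 − 98092 = 1764; √1764 = 42.
q = (316 − 42)/2 = 137, p = (316 + 42)/2 = 179.
Check: 137 · 179 = 24523.

137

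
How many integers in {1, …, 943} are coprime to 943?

880

Factor: 943 = 23 · 41.
φ(943) = (23−1) · (41−1) = 22 · 40 = 880.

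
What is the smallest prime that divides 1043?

7

1043 is odd.
Digit sum 8, not divisible by 3.
Ends in 3: not divisible by 5.
7: 1043 = 7·149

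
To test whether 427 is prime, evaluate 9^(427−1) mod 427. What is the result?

253

9^1 ≡ 9 (mod 427)
9^2 ≡ 9^2 = 81 ≡ 81 (mod 427)
9^4 ≡ 81^2 = 6561 ≡ 156 (mod 427)
9^8 ≡ 156^2 = 24336 ≡ 424 (mod 427)
9^16 ≡ 424^2 = 179776 ≡ 9 (mod 427)
9^32 ≡ 9^2 = 81 ≡ 81 (mod 427)
9^64 ≡ 81^2 = 6561 ≡ 156 (mod 427)
9^128 ≡ 156^2 = 24336 ≡ 424 (mod 427)
9^256 ≡ 424^2 = 179776 ≡ 9 (mod 427)
426 = 256 + 128 + 32 + 8 + 2 in binary powers of 2.
So 9^426 ≡ 9 · 424 · 81 · 424 · 81 ≡ 253 (mod 427).
Since 253 ≠ 1, base 9 is a Fermat witness: 427 is composite.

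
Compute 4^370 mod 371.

333

4^1 ≡ 4 (mod 371)
4^2 ≡ 4^2 = 16 ≡ 16 (mod 371)
4^4 ≡ 16^2 = 256 ≡ 256 (mod 371)
4^8 ≡ 256^2 = 65536 ≡ 240 (mod 371)
4^16 ≡ 240^2 = 57600 ≡ 95 (mod 371)
4^32 ≡ 95^2 = 9025 ≡ 121 (mod 371)
4^64 ≡ 121^2 = 14641 ≡ 172 (mod 371)
4^128 ≡ 172^2 = 29584 ≡ 275 (mod 371)
4^256 ≡ 275^2 = 75625 ≡ 312 (mod 371)
370 = 256 + 64 + 32 + 16 + 2 in binary powers of 2.
So 4^370 ≡ 312 · 172 · 121 · 95 · 16 ≡ 333 (mod 371).
Since 333 ≠ 1, base 4 is a Fermat witness: 371 is composite.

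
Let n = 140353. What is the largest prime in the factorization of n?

140353 = 19 · 7387
7387 = 83 · 89
89 is prime.
So 140353 = 19 · 83 · 89; the largest prime factor is 89.

89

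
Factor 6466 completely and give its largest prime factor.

61

6466 = 2 · 3233
3233 = 53 · 61
61 is prime.
So 6466 = 2 · 53 · 61; the largest prime factor is 61.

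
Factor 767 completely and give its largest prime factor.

59

767 = 13 · 59
59 is prime.
So 767 = 13 · 59; the largest prime factor is 59.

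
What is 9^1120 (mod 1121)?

63

9^1 ≡ 9 (mod 1121)
9^2 ≡ 9^2 = 81 ≡ 81 (mod 1121)
9^4 ≡ 81^2 = 6561 ≡ 956 (mod 1121)
9^8 ≡ 956^2 = 913936 ≡ 321 (mod 1121)
9^16 ≡ 321^2 = 103041 ≡ 1030 (mod 1121)
9^32 ≡ 1030^2 = 1060900 ≡ 434 (mod 1121)
9^64 ≡ 434^2 = 188356 ≡ 28 (mod 1121)
9^128 ≡ 28^2 = 784 ≡ 784 (mod 1121)
9^256 ≡ 784^2 = 614656 ≡ 348 (mod 1121)
9^512 ≡ 348^2 = 121104 ≡ 36 (mod 1121)
9^1024 ≡ 36^2 = 1296 ≡ 175 (mod 1121)
1120 = 1024 + 64 + 32 in binary powers of 2.
So 9^1120 ≡ 175 · 28 · 434 ≡ 63 (mod 1121).
Since 63 ≠ 1, base 9 is a Fermat witness: 1121 is composite.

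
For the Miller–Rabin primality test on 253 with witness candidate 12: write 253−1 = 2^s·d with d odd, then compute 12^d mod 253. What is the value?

253 − 1 = 252 = 2^2 · 63, so d = 63.
12^1 ≡ 12 (mod 253)
12^2 ≡ 12^2 = 144 ≡ 144 (mod 253)
12^4 ≡ 144^2 = 20736 ≡ 243 (mod 253)
12^8 ≡ 243^2 = 59049 ≡ 100 (mod 253)
12^16 ≡ 100^2 = 10000 ≡ 133 (mod 253)
12^32 ≡ 133^2 = 17689 ≡ 232 (mod 253)
63 = 32 + 16 + 8 + 4 + 2 + 1 in binary powers of 2.
So 12^63 ≡ 232 · 133 · 100 · 243 · 144 · 12 ≡ 100 (mod 253).
Squaring chain: 100 → 133; never reaches −1, so base 12 is a Miller–Rabin witness that 253 is composite.

100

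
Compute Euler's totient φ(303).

200

Factor: 303 = 3 · 101.
φ(303) = (3−1) · (101−1) = 2 · 100 = 200.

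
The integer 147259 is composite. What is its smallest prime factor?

147259 is odd.
Digit sum 28, not divisible by 3.
Ends in 9: not divisible by 5.
7: 147259 = 7·21037

7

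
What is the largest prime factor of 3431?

73

3431 = 47 · 73
73 is prime.
So 3431 = 47 · 73; the largest prime factor is 73.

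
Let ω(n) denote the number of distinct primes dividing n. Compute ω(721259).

721259 = 7 · 103037
103037 = 11 · 9367
9367 = 17 · 551
551 = 19 · 29
721259 = 7 · 11 · 17 · 19 · 29, which has 5 distinct prime factors.

5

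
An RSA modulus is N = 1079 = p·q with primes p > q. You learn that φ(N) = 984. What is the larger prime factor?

83

φ(n) = (p−1)(q−1) = n − (p+q) + 1, so p + q = 1079 − 984 + 1 = 96.
p and q are the roots of t² − 96t + 1079 = 0.
Discriminant: 96² − 4·1079 = 9216 − 4316 = 4900; √4900 = 70.
q = (96 − 70)/2 = 13, p = (96 + 70)/2 = 83.
Check: 13 · 83 = 1079.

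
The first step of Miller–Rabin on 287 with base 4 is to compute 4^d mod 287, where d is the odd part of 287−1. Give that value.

287 − 1 = 286 = 2^1 · 143, so d = 143.
4^1 ≡ 4 (mod 287)
4^2 ≡ 4^2 = 16 ≡ 16 (mod 287)
4^4 ≡ 16^2 = 256 ≡ 256 (mod 287)
4^8 ≡ 256^2 = 65536 ≡ 100 (mod 287)
4^16 ≡ 100^2 = 10000 ≡ 242 (mod 287)
4^32 ≡ 242^2 = 58564 ≡ 16 (mod 287)
4^64 ≡ 16^2 = 256 ≡ 256 (mod 287)
4^128 ≡ 256^2 = 65536 ≡ 100 (mod 287)
143 = 128 + 8 + 4 + 2 + 1 in binary powers of 2.
So 4^143 ≡ 100 · 100 · 256 · 16 · 4 ≡ 23 (mod 287).
Squaring chain: 23; never reaches −1, so base 4 is a Miller–Rabin witness that 287 is composite.

23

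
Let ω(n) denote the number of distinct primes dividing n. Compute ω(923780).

6

923780 = 2^2 · 230945
230945 = 5 · 46189
46189 = 11 · 4199
4199 = 13 · 323
323 = 17 · 19
923780 = 2^2 · 5 · 11 · 13 · 17 · 19, which has 6 distinct prime factors.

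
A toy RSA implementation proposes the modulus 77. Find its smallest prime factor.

77 is odd.
Digit sum 14, not divisible by 3.
Ends in 7: not divisible by 5.
7: 77 = 7·11

7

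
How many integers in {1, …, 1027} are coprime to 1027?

936

Factor: 1027 = 13 · 79.
φ(1027) = (13−1) · (79−1) = 12 · 78 = 936.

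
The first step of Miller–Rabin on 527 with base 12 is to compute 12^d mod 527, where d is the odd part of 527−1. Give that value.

527 − 1 = 526 = 2^1 · 263, so d = 263.
12^1 ≡ 12 (mod 527)
12^2 ≡ 12^2 = 144 ≡ 144 (mod 527)
12^4 ≡ 144^2 = 20736 ≡ 183 (mod 527)
12^8 ≡ 183^2 = 33489 ≡ 288 (mod 527)
12^16 ≡ 288^2 = 82944 ≡ 205 (mod 527)
12^32 ≡ 205^2 = 42025 ≡ 392 (mod 527)
12^64 ≡ 392^2 = 153664 ≡ 307 (mod 527)
12^128 ≡ 307^2 = 94249 ≡ 443 (mod 527)
12^256 ≡ 443^2 = 196249 ≡ 205 (mod 527)
263 = 256 + 4 + 2 + 1 in binary powers of 2.
So 12^263 ≡ 205 · 183 · 144 · 12 ≡ 177 (mod 527).
Squaring chain: 177; never reaches −1, so base 12 is a Miller–Rabin witness that 527 is composite.

177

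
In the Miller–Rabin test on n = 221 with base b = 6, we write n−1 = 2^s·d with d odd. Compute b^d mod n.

150

221 − 1 = 220 = 2^2 · 55, so d = 55.
6^1 ≡ 6 (mod 221)
6^2 ≡ 6^2 = 36 ≡ 36 (mod 221)
6^4 ≡ 36^2 = 1296 ≡ 191 (mod 221)
6^8 ≡ 191^2 = 36481 ≡ 16 (mod 221)
6^16 ≡ 16^2 = 256 ≡ 35 (mod 221)
6^32 ≡ 35^2 = 1225 ≡ 120 (mod 221)
55 = 32 + 16 + 4 + 2 + 1 in binary powers of 2.
So 6^55 ≡ 120 · 35 · 191 · 36 · 6 ≡ 150 (mod 221).
Squaring chain: 150 → 179; never reaches −1, so base 6 is a Miller–Rabin witness that 221 is composite.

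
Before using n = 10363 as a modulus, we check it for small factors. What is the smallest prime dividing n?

10363 is odd.
Digit sum 13, not divisible by 3.
Ends in 3: not divisible by 5.
7: 10363 = 7·1480 + 3
11: 10363 = 11·942 + 1
13: 10363 = 13·797 + 2
17: 10363 = 17·609 + 10
19: 10363 = 19·545 + 8
23: 10363 = 23·450 + 13
29: 10363 = 29·357 + 10
31: 10363 = 31·334 + 9
37: 10363 = 37·280 + 3
41: 10363 = 41·252 + 31
43: 10363 = 43·241

43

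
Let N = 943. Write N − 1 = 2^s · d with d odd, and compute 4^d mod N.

496

943 − 1 = 942 = 2^1 · 471, so d = 471.
4^1 ≡ 4 (mod 943)
4^2 ≡ 4^2 = 16 ≡ 16 (mod 943)
4^4 ≡ 16^2 = 256 ≡ 256 (mod 943)
4^8 ≡ 256^2 = 65536 ≡ 469 (mod 943)
4^16 ≡ 469^2 = 219961 ≡ 242 (mod 943)
4^32 ≡ 242^2 = 58564 ≡ 98 (mod 943)
4^64 ≡ 98^2 = 9604 ≡ 174 (mod 943)
4^128 ≡ 174^2 = 30276 ≡ 100 (mod 943)
4^256 ≡ 100^2 = 10000 ≡ 570 (mod 943)
471 = 256 + 128 + 64 + 16 + 4 + 2 + 1 in binary powers of 2.
So 4^471 ≡ 570 · 100 · 174 · 242 · 256 · 16 · 4 ≡ 496 (mod 943).
Squaring chain: 496; never reaches −1, so base 4 is a Miller–Rabin witness that 943 is composite.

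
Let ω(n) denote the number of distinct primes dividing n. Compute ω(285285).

285285 = 3 · 95095
95095 = 5 · 19019
19019 = 7 · 2717
2717 = 11 · 247
247 = 13 · 19
285285 = 3 · 5 · 7 · 11 · 13 · 19, which has 6 distinct prime factors.

6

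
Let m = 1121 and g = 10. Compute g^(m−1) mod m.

10^1 ≡ 10 (mod 1121)
10^2 ≡ 10^2 = 100 ≡ 100 (mod 1121)
10^4 ≡ 100^2 = 10000 ≡ 1032 (mod 1121)
10^8 ≡ 1032^2 = 1065024 ≡ 74 (mod 1121)
10^16 ≡ 74^2 = 5476 ≡ 992 (mod 1121)
10^32 ≡ 992^2 = 984064 ≡ 947 (mod 1121)
10^64 ≡ 947^2 = 896809 ≡ 9 (mod 1121)
10^128 ≡ 9^2 = 81 ≡ 81 (mod 1121)
10^256 ≡ 81^2 = 6561 ≡ 956 (mod 1121)
10^512 ≡ 956^2 = 913936 ≡ 321 (mod 1121)
10^1024 ≡ 321^2 = 103041 ≡ 1030 (mod 1121)
1120 = 1024 + 64 + 32 in binary powers of 2.
So 10^1120 ≡ 1030 · 9 · 947 ≡ 139 (mod 1121).
Since 139 ≠ 1, base 10 is a Fermat witness: 1121 is composite.

139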